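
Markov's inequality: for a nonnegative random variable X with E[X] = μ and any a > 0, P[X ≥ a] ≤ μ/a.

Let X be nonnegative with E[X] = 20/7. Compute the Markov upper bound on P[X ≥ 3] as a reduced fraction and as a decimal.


μ = E[X] = 20/7, a = 3.
Markov: P[X ≥ 3] ≤ μ/a = (20/7)/3 = 20/21.
Numerically: ≈ 0.9524.
(Since a = 3 > μ = 2.8571, the bound 20/21 is < 1 and informative.)

P[X ≥ 3] ≤ 20/21 ≈ 0.9524.


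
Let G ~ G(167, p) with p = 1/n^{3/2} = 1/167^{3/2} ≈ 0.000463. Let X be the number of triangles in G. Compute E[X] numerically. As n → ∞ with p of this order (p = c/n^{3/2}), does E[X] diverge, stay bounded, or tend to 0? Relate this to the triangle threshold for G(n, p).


Number of potential triangles: C(167, 3) = 762355.
Each occurs with probability p³ ≈ (0.000463)³ ≈ 9.94892e-11.
By linearity: E[X] = C(167, 3)·p³ ≈ 762355 · 9.94892e-11 ≈ 0.000.
Since α = 3/2 > 1, p = c/n^{3/2} = o(1/n) is below the triangle threshold p ~ 1/n. Asymptotically E[X] ~ (c³/6)·n^{3(1−α)} = (1³/6)·n^{-1.5} → 0, so by Markov's inequality G has no triangles w.h.p.

E[X] ≈ 0.000; in regime p = Θ(1/n^{3/2}) E[X] tends to 0 (below the triangle threshold p ~ 1/n).


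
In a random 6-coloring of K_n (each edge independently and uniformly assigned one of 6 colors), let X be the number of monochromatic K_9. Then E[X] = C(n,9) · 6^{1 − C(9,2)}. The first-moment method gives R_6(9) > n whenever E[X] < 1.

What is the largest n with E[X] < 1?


We need C(n, 9) · 6^{1 − 36} < 1, i.e. C(n, 9) < 6^{36 − 1} = 1719070799748422591028658176.
Check values of n near the boundary:
  n = 4405: C(4405, 9) = 1706862792900636302463627150; 1706862792900636302463627150 < 1719070799748422591028658176? YES
  n = 4406: C(4406, 9) = 1710356485221788389505285700; 1710356485221788389505285700 < 1719070799748422591028658176? YES
  n = 4407: C(4407, 9) = 1713856532599459170657070050; 1713856532599459170657070050 < 1719070799748422591028658176? YES
  n = 4408: C(4408, 9) = 1717362945146264156457459600; 1717362945146264156457459600 < 1719070799748422591028658176? YES
  n = 4409: C(4409, 9) = 1720875732988608787686577131; 1720875732988608787686577131 < 1719070799748422591028658176? NO
  n = 4410: C(4410, 9) = 1724394906266704102180823710; 1724394906266704102180823710 < 1719070799748422591028658176? NO
  n = 4411: C(4411, 9) = 1727920475134582415883601405; 1727920475134582415883601405 < 1719070799748422591028658176? NO
The largest n with C(n, 9) < 1719070799748422591028658176 is n = 4408 (where E[X] = 35778394690547169926197075/35813974994758803979763712 ≈ 0.9990). Hence R_6(9) > 4408, i.e. R_6(9) ≥ 4409.

Largest n = 4408; hence R_6(9) > 4408.


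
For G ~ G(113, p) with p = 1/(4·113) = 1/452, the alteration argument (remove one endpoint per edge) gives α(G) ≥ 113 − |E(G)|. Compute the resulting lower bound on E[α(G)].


E[|E(G)|] = C(113, 2)·p = 6328 · (1/452) = 14.
E[α(G)] ≥ n − E[|E(G)|] = 113 − 14 = 99.
Numerically: ≈ 99.000000.
(This is only a lower bound; the true E[α(G)] may be larger.)

E[α(G)] ≥ 99 ≈ 99.000000.


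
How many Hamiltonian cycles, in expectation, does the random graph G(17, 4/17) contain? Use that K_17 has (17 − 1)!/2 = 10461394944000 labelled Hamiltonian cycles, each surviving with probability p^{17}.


K_17 has (17 − 1)!/2 = 10461394944000 labelled Hamiltonian cycles.
For each such Hamiltonian cycle H, let X_H = 1 if all 17 edges of H are present in G. Then P[X_H = 1] = p^{17} = (4/17)^{17} = 17179869184/827240261886336764177.
By linearity: E[X] = Σ_H E[X_H] = 10461394944000 · p^{17} = 10461394944000 · 17179869184/827240261886336764177 = 179725396620079005696000/827240261886336764177.
Numerically: E[X] ≈ 217.

E[X] = 10461394944000 · (4/17)^{17} = 179725396620079005696000/827240261886336764177 ≈ 217.


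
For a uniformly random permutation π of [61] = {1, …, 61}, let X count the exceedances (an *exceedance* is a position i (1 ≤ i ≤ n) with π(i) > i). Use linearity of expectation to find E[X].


Write X = Σ_{i=1}^{61} X_i, where X_i = 1_{π(i) > i}.
For each fixed i, π(i) is uniform over {1, …, 61} (marginal of a uniform permutation), so P[π(i) > i] = (n − i)/n. Summing: Σ_{i=1}^{61} (n − i)/n = (0 + 1 + … + 60)/61 = 61(61 − 1)/(2·61) = (61 − 1)/2.
Hence E[X] = Σ_{i=1}^{61} (61 − i)/61 = 30 ≈ 30.00000.

E[X] = 30 = 30.00000.


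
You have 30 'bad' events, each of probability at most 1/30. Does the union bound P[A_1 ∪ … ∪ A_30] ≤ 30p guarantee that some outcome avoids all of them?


Union bound: P[∪_{i=1}^{30} A_i] ≤ Σ_i P[A_i] ≤ 30·p = 30·(1/30) = 1.
Numerically: 1 ≈ 1.000.
Is 1 < 1? NO.
Since the bound 1 is ≥ 1, the union bound is uninformative here; it does NOT by itself certify existence.

30·p = 1 ≈ 1.000; existence NOT certified by the union bound.


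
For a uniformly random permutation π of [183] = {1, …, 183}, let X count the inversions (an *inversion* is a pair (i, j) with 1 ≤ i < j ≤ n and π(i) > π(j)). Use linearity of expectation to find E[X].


Write X = Σ X_I over the C(183, 2) = 16653 pairs i < j, with X_I the indicator of one inversion.
There are 16653 indicators.
For each fixed pair i < j, the values π(i) and π(j) are two distinct elements of {1, …, 183} in uniformly random order; by symmetry P[π(i) > π(j)] = 1/2.
By linearity: E[X] = 16653 · (1/2) = C(183, 2) · (1/2) = 16653/2 = 16653/2 ≈ 8326.500000.

E[X] = 16653/2 = 8326.500000.


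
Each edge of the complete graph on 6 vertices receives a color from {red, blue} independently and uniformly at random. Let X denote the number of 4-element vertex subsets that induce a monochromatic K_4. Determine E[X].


Let X = Σ_S X_S over the C(6, 4) = 15 subsets S of size 4, where X_S = 1 if the K_4 on S is monochromatic.
For a fixed S, the K_4 on S has C(4, 2) = 6 edges. P[all 6 edges red] = (1/2)^6, and likewise for blue, so P[monochromatic] = 2·(1/2)^6 = 2^{1 − 6} = 1/32.
By linearity: E[X] = C(6, 4) · 2^{1 − 6} = 15 · 1/32 = 15/32.
Numerically: E[X] ≈ 0.469.

E[X] = C(6,4)·2^(1−C(4,2)) = 15/32 ≈ 0.469.


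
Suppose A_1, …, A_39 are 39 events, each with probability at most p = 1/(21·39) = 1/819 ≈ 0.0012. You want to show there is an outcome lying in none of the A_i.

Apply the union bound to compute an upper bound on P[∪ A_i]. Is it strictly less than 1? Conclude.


Union bound: P[∪_{i=1}^{39} A_i] ≤ Σ_i P[A_i] ≤ 39·p = 39·(1/819) = 1/21.
Numerically: 1/21 ≈ 0.0476.
Is 1/21 < 1? YES.
Since P[∪ A_i] ≤ 1/21 < 1, the complement has P[∩ A_i^c] ≥ 1 − 1/21 = 20/21 > 0, so some outcome avoids every A_i.

39·p = 1/21 ≈ 0.0476; existence CERTIFIED by the union bound.


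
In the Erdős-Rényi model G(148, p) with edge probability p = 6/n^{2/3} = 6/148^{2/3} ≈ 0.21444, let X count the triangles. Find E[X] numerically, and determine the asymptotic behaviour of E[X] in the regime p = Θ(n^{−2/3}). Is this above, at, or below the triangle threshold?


Number of potential triangles: C(148, 3) = 529396.
Each occurs with probability p³ ≈ (0.21444)³ ≈ 9.8612126e-03.
By linearity: E[X] = C(148, 3)·p³ ≈ 529396 · 9.8612126e-03 ≈ 5220.48649.
Since α = 2/3 < 1, p = c/n^{2/3} ≫ 1/n is above the triangle threshold p ~ 1/n. Asymptotically E[X] ~ (c³/6)·n^{3(1−α)} = (6³/6)·n^{1} → ∞; triangles are abundant w.h.p.

E[X] ≈ 5220.48649; in regime p = Θ(1/n^{2/3}) E[X] diverges (above the triangle threshold p ~ 1/n).


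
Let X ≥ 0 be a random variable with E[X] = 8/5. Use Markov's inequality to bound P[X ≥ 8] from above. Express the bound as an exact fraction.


μ = E[X] = 8/5, a = 8.
Markov: P[X ≥ 8] ≤ μ/a = (8/5)/8 = 1/5.
Numerically: ≈ 0.200000.
(Since a = 8 > μ = 1.600000, the bound 1/5 is < 1 and informative.)

P[X ≥ 8] ≤ 1/5 ≈ 0.200000.


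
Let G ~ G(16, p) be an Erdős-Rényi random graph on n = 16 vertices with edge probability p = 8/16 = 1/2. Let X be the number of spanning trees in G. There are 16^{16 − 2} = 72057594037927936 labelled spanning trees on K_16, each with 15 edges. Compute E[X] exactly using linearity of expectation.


K_16 has 16^{16 − 2} = 72057594037927936 labelled spanning trees.
For each such spanning tree H, let X_H = 1 if all 15 edges of H are present in G. Then P[X_H = 1] = p^{15} = (1/2)^{15} = 1/32768.
By linearity of expectation: E[X] = Σ_H E[X_H] = 72057594037927936 · p^{15} = 72057594037927936 · 1/32768 = 2199023255552.
Numerically: E[X] ≈ 2.19902e+12.

E[X] = 72057594037927936 · (1/2)^{15} = 2199023255552 ≈ 2.19902e+12.


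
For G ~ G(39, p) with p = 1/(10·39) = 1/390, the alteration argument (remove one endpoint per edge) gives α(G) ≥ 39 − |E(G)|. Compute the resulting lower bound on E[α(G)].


E[|E(G)|] = C(39, 2)·p = 741 · (1/390) = 19/10.
E[α(G)] ≥ n − E[|E(G)|] = 39 − 19/10 = 371/10.
Numerically: ≈ 37.10000.
(This is only a lower bound; the true E[α(G)] may be larger.)

E[α(G)] ≥ 371/10 ≈ 37.10000.


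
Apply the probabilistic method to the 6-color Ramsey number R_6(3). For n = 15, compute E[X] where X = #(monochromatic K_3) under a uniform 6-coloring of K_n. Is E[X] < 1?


E[X] = C(15, 3) · 6^{1 − 3} = 455 · 6^{−2} = 455/36.
As a reduced fraction: E[X] = 455/36 ≈ 12.638889.
Is E[X] < 1? NO.
Since E[X] ≥ 1, the first-moment bound is inconclusive at n = 15; it does NOT by itself certify R_6(3) > 15.

E[X] = 455/36 ≈ 12.638889; E[X] ≥ 1; first-moment method inconclusive here.


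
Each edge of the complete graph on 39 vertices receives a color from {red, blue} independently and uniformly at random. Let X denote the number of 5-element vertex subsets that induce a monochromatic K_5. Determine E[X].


Let X = Σ_S X_S over the C(39, 5) = 575757 subsets S of size 5, where X_S = 1 if the K_5 on S is monochromatic.
For a fixed S, the K_5 on S has C(5, 2) = 10 edges. P[all 10 edges red] = (1/2)^10, and likewise for blue, so P[monochromatic] = 2·(1/2)^10 = 2^{1 − 10} = 1/512.
By linearity: E[X] = C(39, 5) · 2^{1 − 10} = 575757 · 1/512 = 575757/512.
Numerically: E[X] ≈ 1124.525391.

E[X] = C(39,5)·2^(1−C(5,2)) = 575757/512 ≈ 1124.525391.


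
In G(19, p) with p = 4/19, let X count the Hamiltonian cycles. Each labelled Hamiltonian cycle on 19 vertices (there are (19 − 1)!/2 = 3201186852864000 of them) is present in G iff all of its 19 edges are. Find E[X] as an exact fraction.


K_19 has (19 − 1)!/2 = 3201186852864000 labelled Hamiltonian cycles.
For each such Hamiltonian cycle H, let X_H = 1 if all 19 edges of H are present in G. Then P[X_H = 1] = p^{19} = (4/19)^{19} = 274877906944/1978419655660313589123979.
By linearity of expectation: E[X] = Σ_H E[X_H] = 3201186852864000 · p^{19} = 3201186852864000 · 274877906944/1978419655660313589123979 = 879935541851906811887616000/1978419655660313589123979.
Numerically: E[X] ≈ 445.

E[X] = 3201186852864000 · (4/19)^{19} = 879935541851906811887616000/1978419655660313589123979 ≈ 445.


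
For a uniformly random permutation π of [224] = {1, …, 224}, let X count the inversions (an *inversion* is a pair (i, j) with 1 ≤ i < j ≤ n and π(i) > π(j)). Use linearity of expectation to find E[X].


Write X = Σ X_I over the C(224, 2) = 24976 pairs i < j, with X_I the indicator of one inversion.
There are 24976 indicators.
For each fixed pair i < j, the values π(i) and π(j) are two distinct elements of {1, …, 224} in uniformly random order; by symmetry P[π(i) > π(j)] = 1/2.
By linearity: E[X] = 24976 · (1/2) = C(224, 2) · (1/2) = 24976/2 = 12488 ≈ 12488.000000.

E[X] = 12488 = 12488.000000.


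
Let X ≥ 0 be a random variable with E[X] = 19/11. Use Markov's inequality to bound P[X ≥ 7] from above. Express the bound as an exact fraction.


μ = E[X] = 19/11, a = 7.
Markov: P[X ≥ 7] ≤ μ/a = (19/11)/7 = 19/77.
Numerically: ≈ 0.247.
(Since a = 7 > μ = 1.727, the bound 19/77 is < 1 and informative.)

P[X ≥ 7] ≤ 19/77 ≈ 0.247.


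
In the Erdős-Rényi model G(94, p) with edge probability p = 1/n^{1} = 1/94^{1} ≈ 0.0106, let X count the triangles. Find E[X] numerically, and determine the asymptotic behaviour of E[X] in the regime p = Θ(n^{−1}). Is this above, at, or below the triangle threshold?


Number of potential triangles: C(94, 3) = 134044.
Each occurs with probability p³ ≈ (0.0106)³ ≈ 1.20397e-06.
By linearity: E[X] = C(94, 3)·p³ ≈ 134044 · 1.20397e-06 ≈ 0.161.
Here α = 1, so p = 1/n is exactly at the triangle threshold p ~ 1/n. Asymptotically E[X] → c³/6 = 1³/6 = 1/6 ≈ 0.167, a bounded constant. In this regime the triangle count is asymptotically Poisson(c³/6).

E[X] ≈ 0.161; in regime p = Θ(1/n^{1}) E[X] stays bounded (at the triangle threshold p ~ 1/n).


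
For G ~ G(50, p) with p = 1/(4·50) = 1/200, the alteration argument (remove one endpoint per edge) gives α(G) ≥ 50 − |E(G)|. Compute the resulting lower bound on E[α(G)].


E[|E(G)|] = C(50, 2)·p = 1225 · (1/200) = 49/8.
E[α(G)] ≥ n − E[|E(G)|] = 50 − 49/8 = 351/8.
Numerically: ≈ 43.875.
(This is only a lower bound; the true E[α(G)] may be larger.)

E[α(G)] ≥ 351/8 ≈ 43.875.


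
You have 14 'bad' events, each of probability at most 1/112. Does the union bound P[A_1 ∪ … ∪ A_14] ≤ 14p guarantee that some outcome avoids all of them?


Union bound: P[∪_{i=1}^{14} A_i] ≤ Σ_i P[A_i] ≤ 14·p = 14·(1/112) = 1/8.
Numerically: 1/8 ≈ 0.125.
Is 1/8 < 1? YES.
Since P[∪ A_i] ≤ 1/8 < 1, the complement has P[∩ A_i^c] ≥ 1 − 1/8 = 7/8 > 0, so some outcome avoids every A_i.

14·p = 1/8 ≈ 0.125; existence CERTIFIED by the union bound.


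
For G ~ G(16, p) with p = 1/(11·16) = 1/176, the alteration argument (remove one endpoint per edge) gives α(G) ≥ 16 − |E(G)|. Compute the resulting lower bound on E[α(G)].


E[|E(G)|] = C(16, 2)·p = 120 · (1/176) = 15/22.
E[α(G)] ≥ n − E[|E(G)|] = 16 − 15/22 = 337/22.
Numerically: ≈ 15.3182.
(This is only a lower bound; the true E[α(G)] may be larger.)

E[α(G)] ≥ 337/22 ≈ 15.3182.


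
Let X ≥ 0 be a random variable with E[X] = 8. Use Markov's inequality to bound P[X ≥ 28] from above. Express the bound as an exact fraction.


μ = E[X] = 8, a = 28.
Markov: P[X ≥ 28] ≤ μ/a = (8)/28 = 2/7.
Numerically: ≈ 0.285714.
(Since a = 28 > μ = 8.000000, the bound 2/7 is < 1 and informative.)

P[X ≥ 28] ≤ 2/7 ≈ 0.285714.


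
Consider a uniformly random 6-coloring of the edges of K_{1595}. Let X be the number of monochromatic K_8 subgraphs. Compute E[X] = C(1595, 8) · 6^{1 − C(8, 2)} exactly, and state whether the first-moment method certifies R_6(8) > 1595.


E[X] = C(1595, 8) · 6^{1 − 28} = 1020772636343363633895 · 6^{−27} = 1020772636343363633895/1023490369077469249536.
As a reduced fraction: E[X] = 113419181815929292655/113721152119718805504 ≈ 0.9973.
Is E[X] < 1? YES.
Since E[X] < 1, there exists a 6-coloring of K_{1595} with no monochromatic K_8; hence R_6(8) > 1595.

E[X] = 113419181815929292655/113721152119718805504 ≈ 0.9973; E[X] < 1, so R_6(8) > 1595.


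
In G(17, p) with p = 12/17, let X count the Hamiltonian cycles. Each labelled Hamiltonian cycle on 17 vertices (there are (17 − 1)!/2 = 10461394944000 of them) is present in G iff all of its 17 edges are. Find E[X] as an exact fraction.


K_17 has (17 − 1)!/2 = 10461394944000 labelled Hamiltonian cycles.
For each such Hamiltonian cycle H, let X_H = 1 if all 17 edges of H are present in G. Then P[X_H = 1] = p^{17} = (12/17)^{17} = 2218611106740436992/827240261886336764177.
By linearity of expectation: E[X] = Σ_H E[X_H] = 10461394944000 · p^{17} = 10461394944000 · 2218611106740436992/827240261886336764177 = 23209767014756651868459368448000/827240261886336764177.
Numerically: E[X] ≈ 2.8057e+10.

E[X] = 10461394944000 · (12/17)^{17} = 23209767014756651868459368448000/827240261886336764177 ≈ 2.8057e+10.


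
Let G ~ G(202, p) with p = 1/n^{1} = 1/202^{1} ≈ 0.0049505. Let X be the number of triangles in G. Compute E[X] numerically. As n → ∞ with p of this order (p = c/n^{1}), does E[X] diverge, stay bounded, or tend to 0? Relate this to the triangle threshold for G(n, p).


Number of potential triangles: C(202, 3) = 1353400.
Each occurs with probability p³ ≈ (0.0049505)³ ≈ 1.21323768e-07.
By linearity: E[X] = C(202, 3)·p³ ≈ 1353400 · 1.21323768e-07 ≈ 0.164200.
Here α = 1, so p = 1/n is exactly at the triangle threshold p ~ 1/n. Asymptotically E[X] → c³/6 = 1³/6 = 1/6 ≈ 0.166667, a bounded constant. In this regime the triangle count is asymptotically Poisson(c³/6).

E[X] ≈ 0.164200; in regime p = Θ(1/n^{1}) E[X] stays bounded (at the triangle threshold p ~ 1/n).


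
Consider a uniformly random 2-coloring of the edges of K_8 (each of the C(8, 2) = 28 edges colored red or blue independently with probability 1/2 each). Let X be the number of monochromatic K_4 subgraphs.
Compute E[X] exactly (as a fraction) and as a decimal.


Let X = Σ_S X_S over the C(8, 4) = 70 subsets S of size 4, where X_S = 1 if the K_4 on S is monochromatic.
For a fixed S, the K_4 on S has C(4, 2) = 6 edges. P[all 6 edges red] = (1/2)^6, and likewise for blue, so P[monochromatic] = 2·(1/2)^6 = 2^{1 − 6} = 1/32.
By linearity of expectation: E[X] = C(8, 4) · 2^{1 − 6} = 70 · 1/32 = 35/16.
Numerically: E[X] ≈ 2.18750.

E[X] = C(8,4)·2^(1−C(4,2)) = 35/16 ≈ 2.18750.


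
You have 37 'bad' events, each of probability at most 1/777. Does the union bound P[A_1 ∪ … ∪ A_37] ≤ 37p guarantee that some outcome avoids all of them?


Union bound: P[∪_{i=1}^{37} A_i] ≤ Σ_i P[A_i] ≤ 37·p = 37·(1/777) = 1/21.
Numerically: 1/21 ≈ 0.04762.
Is 1/21 < 1? YES.
Since P[∪ A_i] ≤ 1/21 < 1, the complement has P[∩ A_i^c] ≥ 1 − 1/21 = 20/21 > 0, so some outcome avoids every A_i.

37·p = 1/21 ≈ 0.04762; existence CERTIFIED by the union bound.


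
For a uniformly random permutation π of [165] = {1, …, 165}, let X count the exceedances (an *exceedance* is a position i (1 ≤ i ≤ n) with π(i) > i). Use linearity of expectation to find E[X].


Write X = Σ_{i=1}^{165} X_i, where X_i = 1_{π(i) > i}.
For each fixed i, π(i) is uniform over {1, …, 165} (marginal of a uniform permutation), so P[π(i) > i] = (n − i)/n. Summing: Σ_{i=1}^{165} (n − i)/n = (0 + 1 + … + 164)/165 = 165(165 − 1)/(2·165) = (165 − 1)/2.
Hence E[X] = Σ_{i=1}^{165} (165 − i)/165 = 82 ≈ 82.0000.

E[X] = 82 = 82.0000.


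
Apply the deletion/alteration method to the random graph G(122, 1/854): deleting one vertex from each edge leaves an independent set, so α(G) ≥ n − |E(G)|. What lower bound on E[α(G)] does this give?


E[|E(G)|] = C(122, 2)·p = 7381 · (1/854) = 121/14.
E[α(G)] ≥ n − E[|E(G)|] = 122 − 121/14 = 1587/14.
Numerically: ≈ 113.35714.
(This is only a lower bound; the true E[α(G)] may be larger.)

E[α(G)] ≥ 1587/14 ≈ 113.35714.


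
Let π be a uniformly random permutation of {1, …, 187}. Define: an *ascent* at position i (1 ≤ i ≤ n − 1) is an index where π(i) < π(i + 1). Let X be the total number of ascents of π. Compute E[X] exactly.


Write X = Σ X_I over i = 1, …, 186, with X_I the indicator of one ascent.
There are 186 indicators.
For each fixed i, the pair (π(i), π(i+1)) is a uniformly random ordered pair of distinct values from {1, …, 187}; by symmetry P[π(i) < π(i+1)] = 1/2.
By linearity: E[X] = 186 · (1/2) = (187 − 1) · (1/2) = 93 ≈ 93.000.

E[X] = 93 = 93.000.


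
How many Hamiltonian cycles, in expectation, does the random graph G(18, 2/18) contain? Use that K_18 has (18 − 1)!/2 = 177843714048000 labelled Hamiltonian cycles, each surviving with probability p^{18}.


K_18 has (18 − 1)!/2 = 177843714048000 labelled Hamiltonian cycles.
For each such Hamiltonian cycle H, let X_H = 1 if all 18 edges of H are present in G. Then P[X_H = 1] = p^{18} = (1/9)^{18} = 1/150094635296999121.
By linearity of expectation: E[X] = Σ_H E[X_H] = 177843714048000 · p^{18} = 177843714048000 · 1/150094635296999121 = 243955712000/205891132094649.
Numerically: E[X] ≈ 0.00118488.

E[X] = 177843714048000 · (1/9)^{18} = 243955712000/205891132094649 ≈ 0.00118488.


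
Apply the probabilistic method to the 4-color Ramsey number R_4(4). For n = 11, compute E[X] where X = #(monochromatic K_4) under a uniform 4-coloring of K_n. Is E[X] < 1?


E[X] = C(11, 4) · 4^{1 − 6} = 330 · 4^{−5} = 330/1024.
As a reduced fraction: E[X] = 165/512 ≈ 0.3222656.
Is E[X] < 1? YES.
Since E[X] < 1, there exists a 4-coloring of K_{11} with no monochromatic K_4; hence R_4(4) > 11.

E[X] = 165/512 ≈ 0.3222656; E[X] < 1, so R_4(4) > 11.


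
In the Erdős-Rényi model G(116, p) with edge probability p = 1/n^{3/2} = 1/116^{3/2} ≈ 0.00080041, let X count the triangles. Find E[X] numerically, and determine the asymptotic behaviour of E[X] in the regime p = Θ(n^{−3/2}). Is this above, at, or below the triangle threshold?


Number of potential triangles: C(116, 3) = 253460.
Each occurs with probability p³ ≈ (0.00080041)³ ≈ 5.1278941e-10.
By linearity: E[X] = C(116, 3)·p³ ≈ 253460 · 5.1278941e-10 ≈ 0.00013.
Since α = 3/2 > 1, p = c/n^{3/2} = o(1/n) is below the triangle threshold p ~ 1/n. Asymptotically E[X] ~ (c³/6)·n^{3(1−α)} = (1³/6)·n^{-1.5} → 0, so by Markov's inequality G has no triangles w.h.p.

E[X] ≈ 0.00013; in regime p = Θ(1/n^{3/2}) E[X] tends to 0 (below the triangle threshold p ~ 1/n).


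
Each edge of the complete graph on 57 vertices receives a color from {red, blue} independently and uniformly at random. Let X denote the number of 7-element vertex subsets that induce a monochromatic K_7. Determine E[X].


Let X = Σ_S X_S over the C(57, 7) = 264385836 subsets S of size 7, where X_S = 1 if the K_7 on S is monochromatic.
For a fixed S, the K_7 on S has C(7, 2) = 21 edges. P[all 21 edges red] = (1/2)^21, and likewise for blue, so P[monochromatic] = 2·(1/2)^21 = 2^{1 − 21} = 1/1048576.
Summing: E[X] = C(57, 7) · 2^{1 − 21} = 264385836 · 1/1048576 = 66096459/262144.
Numerically: E[X] ≈ 252.137981.

E[X] = C(57,7)·2^(1−C(7,2)) = 66096459/262144 ≈ 252.137981.


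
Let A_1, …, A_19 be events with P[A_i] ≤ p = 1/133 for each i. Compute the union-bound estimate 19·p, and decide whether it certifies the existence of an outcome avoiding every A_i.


Union bound: P[∪_{i=1}^{19} A_i] ≤ Σ_i P[A_i] ≤ 19·p = 19·(1/133) = 1/7.
Numerically: 1/7 ≈ 0.143.
Is 1/7 < 1? YES.
Since P[∪ A_i] ≤ 1/7 < 1, the complement has P[∩ A_i^c] ≥ 1 − 1/7 = 6/7 > 0, so some outcome avoids every A_i.

19·p = 1/7 ≈ 0.143; existence CERTIFIED by the union bound.


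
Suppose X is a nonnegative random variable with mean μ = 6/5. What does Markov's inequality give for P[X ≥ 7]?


μ = E[X] = 6/5, a = 7.
Markov: P[X ≥ 7] ≤ μ/a = (6/5)/7 = 6/35.
Numerically: ≈ 0.17143.
(Since a = 7 > μ = 1.20000, the bound 6/35 is < 1 and informative.)

P[X ≥ 7] ≤ 6/35 ≈ 0.17143.


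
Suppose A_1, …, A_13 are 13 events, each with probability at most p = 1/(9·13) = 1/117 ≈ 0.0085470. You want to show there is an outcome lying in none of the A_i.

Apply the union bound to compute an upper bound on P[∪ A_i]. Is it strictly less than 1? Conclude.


Union bound: P[∪_{i=1}^{13} A_i] ≤ Σ_i P[A_i] ≤ 13·p = 13·(1/117) = 1/9.
Numerically: 1/9 ≈ 0.1111111.
Is 1/9 < 1? YES.
Since P[∪ A_i] ≤ 1/9 < 1, the complement has P[∩ A_i^c] ≥ 1 − 1/9 = 8/9 > 0, so some outcome avoids every A_i.

13·p = 1/9 ≈ 0.1111111; existence CERTIFIED by the union bound.


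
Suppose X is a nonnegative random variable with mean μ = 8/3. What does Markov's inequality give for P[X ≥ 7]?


μ = E[X] = 8/3, a = 7.
Markov: P[X ≥ 7] ≤ μ/a = (8/3)/7 = 8/21.
Numerically: ≈ 0.381.
(Since a = 7 > μ = 2.667, the bound 8/21 is < 1 and informative.)

P[X ≥ 7] ≤ 8/21 ≈ 0.381.


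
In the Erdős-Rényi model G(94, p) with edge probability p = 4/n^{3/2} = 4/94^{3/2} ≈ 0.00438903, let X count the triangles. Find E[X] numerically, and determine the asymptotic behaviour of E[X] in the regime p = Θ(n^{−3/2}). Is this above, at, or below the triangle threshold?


Number of potential triangles: C(94, 3) = 134044.
Each occurs with probability p³ ≈ (0.00438903)³ ≈ 8.45482519e-08.
By linearity: E[X] = C(94, 3)·p³ ≈ 134044 · 8.45482519e-08 ≈ 0.011333.
Since α = 3/2 > 1, p = c/n^{3/2} = o(1/n) is below the triangle threshold p ~ 1/n. Asymptotically E[X] ~ (c³/6)·n^{3(1−α)} = (4³/6)·n^{-1.5} → 0, so by Markov's inequality G has no triangles w.h.p.

E[X] ≈ 0.011333; in regime p = Θ(1/n^{3/2}) E[X] tends to 0 (below the triangle threshold p ~ 1/n).


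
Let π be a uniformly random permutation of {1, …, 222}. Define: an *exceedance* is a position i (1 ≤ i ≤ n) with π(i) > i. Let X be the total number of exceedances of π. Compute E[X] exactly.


Write X = Σ_{i=1}^{222} X_i, where X_i = 1_{π(i) > i}.
For each fixed i, π(i) is uniform over {1, …, 222} (marginal of a uniform permutation), so P[π(i) > i] = (n − i)/n. Summing: Σ_{i=1}^{222} (n − i)/n = (0 + 1 + … + 221)/222 = 222(222 − 1)/(2·222) = (222 − 1)/2.
Hence E[X] = Σ_{i=1}^{222} (222 − i)/222 = 221/2 ≈ 110.50000.

E[X] = 221/2 = 110.50000.


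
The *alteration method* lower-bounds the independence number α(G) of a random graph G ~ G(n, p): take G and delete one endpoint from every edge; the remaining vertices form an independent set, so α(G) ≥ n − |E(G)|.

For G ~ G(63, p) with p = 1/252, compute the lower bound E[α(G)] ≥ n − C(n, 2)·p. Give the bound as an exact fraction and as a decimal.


E[|E(G)|] = C(63, 2)·p = 1953 · (1/252) = 31/4.
E[α(G)] ≥ n − E[|E(G)|] = 63 − 31/4 = 221/4.
Numerically: ≈ 55.25000.
(This is only a lower bound; the true E[α(G)] may be larger.)

E[α(G)] ≥ 221/4 ≈ 55.25000.


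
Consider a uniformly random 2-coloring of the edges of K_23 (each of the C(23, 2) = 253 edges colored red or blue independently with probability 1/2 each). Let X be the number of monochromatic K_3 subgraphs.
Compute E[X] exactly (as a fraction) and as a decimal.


Let X = Σ_S X_S over the C(23, 3) = 1771 subsets S of size 3, where X_S = 1 if the K_3 on S is monochromatic.
For a fixed S, the K_3 on S has C(3, 2) = 3 edges. P[all 3 edges red] = (1/2)^3, and likewise for blue, so P[monochromatic] = 2·(1/2)^3 = 2^{1 − 3} = 1/4.
By linearity of expectation: E[X] = C(23, 3) · 2^{1 − 3} = 1771 · 1/4 = 1771/4.
Numerically: E[X] ≈ 442.750000.

E[X] = C(23,3)·2^(1−C(3,2)) = 1771/4 ≈ 442.750000.


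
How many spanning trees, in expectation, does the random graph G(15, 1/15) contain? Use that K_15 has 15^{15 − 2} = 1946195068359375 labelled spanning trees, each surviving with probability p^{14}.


K_15 has 15^{15 − 2} = 1946195068359375 labelled spanning trees.
For each such spanning tree H, let X_H = 1 if all 14 edges of H are present in G. Then P[X_H = 1] = p^{14} = (1/15)^{14} = 1/29192926025390625.
By linearity of expectation: E[X] = Σ_H E[X_H] = 1946195068359375 · p^{14} = 1946195068359375 · 1/29192926025390625 = 1/15.
Numerically: E[X] ≈ 0.0666667.

E[X] = 1946195068359375 · (1/15)^{14} = 1/15 ≈ 0.0666667.


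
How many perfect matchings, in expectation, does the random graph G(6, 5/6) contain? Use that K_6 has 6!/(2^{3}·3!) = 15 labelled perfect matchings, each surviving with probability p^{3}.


K_6 has 6!/(2^{3}·3!) = 15 labelled perfect matchings.
For each such perfect matching H, let X_H = 1 if all 3 edges of H are present in G. Then P[X_H = 1] = p^{3} = (5/6)^{3} = 125/216.
By linearity of expectation: E[X] = Σ_H E[X_H] = 15 · p^{3} = 15 · 125/216 = 625/72.
Numerically: E[X] ≈ 8.6806.

E[X] = 15 · (5/6)^{3} = 625/72 ≈ 8.6806.


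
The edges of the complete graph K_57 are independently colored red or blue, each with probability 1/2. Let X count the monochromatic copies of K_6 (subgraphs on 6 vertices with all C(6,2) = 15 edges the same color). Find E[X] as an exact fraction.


Let X = Σ_S X_S over the C(57, 6) = 36288252 subsets S of size 6, where X_S = 1 if the K_6 on S is monochromatic.
For a fixed S, the K_6 on S has C(6, 2) = 15 edges. P[all 15 edges red] = (1/2)^15, and likewise for blue, so P[monochromatic] = 2·(1/2)^15 = 2^{1 − 15} = 1/16384.
Summing: E[X] = C(57, 6) · 2^{1 − 15} = 36288252 · 1/16384 = 9072063/4096.
Numerically: E[X] ≈ 2214.85913.

E[X] = C(57,6)·2^(1−C(6,2)) = 9072063/4096 ≈ 2214.85913.


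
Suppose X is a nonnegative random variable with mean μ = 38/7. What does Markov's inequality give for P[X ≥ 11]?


μ = E[X] = 38/7, a = 11.
Markov: P[X ≥ 11] ≤ μ/a = (38/7)/11 = 38/77.
Numerically: ≈ 0.4935.
(Since a = 11 > μ = 5.4286, the bound 38/77 is < 1 and informative.)

P[X ≥ 11] ≤ 38/77 ≈ 0.4935.


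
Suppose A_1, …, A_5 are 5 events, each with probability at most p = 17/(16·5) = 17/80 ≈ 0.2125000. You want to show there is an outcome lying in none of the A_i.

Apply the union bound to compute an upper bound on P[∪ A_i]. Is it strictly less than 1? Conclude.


Union bound: P[∪_{i=1}^{5} A_i] ≤ Σ_i P[A_i] ≤ 5·p = 5·(17/80) = 17/16.
Numerically: 17/16 ≈ 1.0625000.
Is 17/16 < 1? NO.
Since the bound 17/16 is ≥ 1, the union bound is uninformative here; it does NOT by itself certify existence.

5·p = 17/16 ≈ 1.0625000; existence NOT certified by the union bound.


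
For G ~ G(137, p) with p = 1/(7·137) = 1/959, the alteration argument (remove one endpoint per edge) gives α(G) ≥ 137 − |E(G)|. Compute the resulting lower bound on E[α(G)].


E[|E(G)|] = C(137, 2)·p = 9316 · (1/959) = 68/7.
E[α(G)] ≥ n − E[|E(G)|] = 137 − 68/7 = 891/7.
Numerically: ≈ 127.2857.
(This is only a lower bound; the true E[α(G)] may be larger.)

E[α(G)] ≥ 891/7 ≈ 127.2857.


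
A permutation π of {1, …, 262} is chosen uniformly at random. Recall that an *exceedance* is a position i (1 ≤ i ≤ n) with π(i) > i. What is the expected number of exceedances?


Write X = Σ_{i=1}^{262} X_i, where X_i = 1_{π(i) > i}.
For each fixed i, π(i) is uniform over {1, …, 262} (marginal of a uniform permutation), so P[π(i) > i] = (n − i)/n. Summing: Σ_{i=1}^{262} (n − i)/n = (0 + 1 + … + 261)/262 = 262(262 − 1)/(2·262) = (262 − 1)/2.
Hence E[X] = Σ_{i=1}^{262} (262 − i)/262 = 261/2 ≈ 130.500.

E[X] = 261/2 = 130.500.


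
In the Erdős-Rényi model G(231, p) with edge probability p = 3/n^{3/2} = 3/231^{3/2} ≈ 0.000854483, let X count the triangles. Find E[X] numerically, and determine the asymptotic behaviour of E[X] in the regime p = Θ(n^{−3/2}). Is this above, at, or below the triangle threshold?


Number of potential triangles: C(231, 3) = 2027795.
Each occurs with probability p³ ≈ (0.000854483)³ ≈ 6.23892629e-10.
By linearity: E[X] = C(231, 3)·p³ ≈ 2027795 · 6.23892629e-10 ≈ 0.001265.
Since α = 3/2 > 1, p = c/n^{3/2} = o(1/n) is below the triangle threshold p ~ 1/n. Asymptotically E[X] ~ (c³/6)·n^{3(1−α)} = (3³/6)·n^{-1.5} → 0, so by Markov's inequality G has no triangles w.h.p.

E[X] ≈ 0.001265; in regime p = Θ(1/n^{3/2}) E[X] tends to 0 (below the triangle threshold p ~ 1/n).


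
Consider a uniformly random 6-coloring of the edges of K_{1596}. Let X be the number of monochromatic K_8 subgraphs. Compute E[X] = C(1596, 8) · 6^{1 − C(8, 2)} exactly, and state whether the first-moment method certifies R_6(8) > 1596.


E[X] = C(1596, 8) · 6^{1 − 28} = 1025915067760710553965 · 6^{−27} = 1025915067760710553965/1023490369077469249536.
As a reduced fraction: E[X] = 37996854361507798295/37907050706572935168 ≈ 1.00237.
Is E[X] < 1? NO.
Since E[X] ≥ 1, the first-moment bound is inconclusive at n = 1596; it does NOT by itself certify R_6(8) > 1596.

E[X] = 37996854361507798295/37907050706572935168 ≈ 1.00237; E[X] ≥ 1; first-moment method inconclusive here.


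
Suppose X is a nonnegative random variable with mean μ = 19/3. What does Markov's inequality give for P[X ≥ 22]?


μ = E[X] = 19/3, a = 22.
Markov: P[X ≥ 22] ≤ μ/a = (19/3)/22 = 19/66.
Numerically: ≈ 0.287879.
(Since a = 22 > μ = 6.333333, the bound 19/66 is < 1 and informative.)

P[X ≥ 22] ≤ 19/66 ≈ 0.287879.


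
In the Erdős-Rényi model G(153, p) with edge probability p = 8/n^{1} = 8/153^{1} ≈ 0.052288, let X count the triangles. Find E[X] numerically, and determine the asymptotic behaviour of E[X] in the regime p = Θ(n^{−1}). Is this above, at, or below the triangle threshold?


Number of potential triangles: C(153, 3) = 585276.
Each occurs with probability p³ ≈ (0.052288)³ ≈ 1.4295379e-04.
By linearity: E[X] = C(153, 3)·p³ ≈ 585276 · 1.4295379e-04 ≈ 83.66742.
Here α = 1, so p = 8/n is exactly at the triangle threshold p ~ 1/n. Asymptotically E[X] → c³/6 = 8³/6 = 256/3 ≈ 85.33333, a bounded constant. In this regime the triangle count is asymptotically Poisson(c³/6).

E[X] ≈ 83.66742; in regime p = Θ(1/n^{1}) E[X] stays bounded (at the triangle threshold p ~ 1/n).


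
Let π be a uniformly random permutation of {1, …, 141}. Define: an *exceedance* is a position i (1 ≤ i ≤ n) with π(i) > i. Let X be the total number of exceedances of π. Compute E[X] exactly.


Write X = Σ_{i=1}^{141} X_i, where X_i = 1_{π(i) > i}.
For each fixed i, π(i) is uniform over {1, …, 141} (marginal of a uniform permutation), so P[π(i) > i] = (n − i)/n. Summing: Σ_{i=1}^{141} (n − i)/n = (0 + 1 + … + 140)/141 = 141(141 − 1)/(2·141) = (141 − 1)/2.
Hence E[X] = Σ_{i=1}^{141} (141 − i)/141 = 70 ≈ 70.000.

E[X] = 70 = 70.000.


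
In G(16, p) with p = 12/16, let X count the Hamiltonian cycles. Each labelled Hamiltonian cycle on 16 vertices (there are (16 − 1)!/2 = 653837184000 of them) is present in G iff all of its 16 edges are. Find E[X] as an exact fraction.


K_16 has (16 − 1)!/2 = 653837184000 labelled Hamiltonian cycles.
For each such Hamiltonian cycle H, let X_H = 1 if all 16 edges of H are present in G. Then P[X_H = 1] = p^{16} = (3/4)^{16} = 43046721/4294967296.
By linearity of expectation: E[X] = Σ_H E[X_H] = 653837184000 · p^{16} = 653837184000 · 43046721/4294967296 = 27485885585032875/4194304.
Numerically: E[X] ≈ 6.5531e+09.

E[X] = 653837184000 · (3/4)^{16} = 27485885585032875/4194304 ≈ 6.5531e+09.


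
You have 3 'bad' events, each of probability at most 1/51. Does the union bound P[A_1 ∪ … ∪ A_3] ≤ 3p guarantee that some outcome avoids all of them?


Union bound: P[∪_{i=1}^{3} A_i] ≤ Σ_i P[A_i] ≤ 3·p = 3·(1/51) = 1/17.
Numerically: 1/17 ≈ 0.0588.
Is 1/17 < 1? YES.
Since P[∪ A_i] ≤ 1/17 < 1, the complement has P[∩ A_i^c] ≥ 1 − 1/17 = 16/17 > 0, so some outcome avoids every A_i.

3·p = 1/17 ≈ 0.0588; existence CERTIFIED by the union bound.


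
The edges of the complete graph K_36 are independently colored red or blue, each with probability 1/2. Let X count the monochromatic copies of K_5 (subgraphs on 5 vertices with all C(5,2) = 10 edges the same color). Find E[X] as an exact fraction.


Let X = Σ_S X_S over the C(36, 5) = 376992 subsets S of size 5, where X_S = 1 if the K_5 on S is monochromatic.
For a fixed S, the K_5 on S has C(5, 2) = 10 edges. P[all 10 edges red] = (1/2)^10, and likewise for blue, so P[monochromatic] = 2·(1/2)^10 = 2^{1 − 10} = 1/512.
Summing: E[X] = C(36, 5) · 2^{1 − 10} = 376992 · 1/512 = 11781/16.
Numerically: E[X] ≈ 736.312500.

E[X] = C(36,5)·2^(1−C(5,2)) = 11781/16 ≈ 736.312500.


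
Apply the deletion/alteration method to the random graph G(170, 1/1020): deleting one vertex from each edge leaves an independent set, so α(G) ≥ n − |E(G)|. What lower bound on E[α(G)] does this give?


E[|E(G)|] = C(170, 2)·p = 14365 · (1/1020) = 169/12.
E[α(G)] ≥ n − E[|E(G)|] = 170 − 169/12 = 1871/12.
Numerically: ≈ 155.9167.
(This is only a lower bound; the true E[α(G)] may be larger.)

E[α(G)] ≥ 1871/12 ≈ 155.9167.


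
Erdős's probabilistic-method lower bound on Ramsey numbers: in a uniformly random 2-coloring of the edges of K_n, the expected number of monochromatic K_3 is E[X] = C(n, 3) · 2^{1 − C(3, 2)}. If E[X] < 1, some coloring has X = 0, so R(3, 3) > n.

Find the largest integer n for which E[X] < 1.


We need C(n, 3) · 2^{1 − 3} < 1, i.e. C(n, 3) < 2^{3 − 1} = 4.
Check values of n near the boundary:
  n = 3: C(3, 3) = 1; 1 < 4? YES
  n = 4: C(4, 3) = 4; 4 < 4? NO
The largest n with C(n, 3) < 4 is n = 3 (where E[X] = 1/4 ≈ 0.2500). Hence R(3, 3) > 3, i.e. R(3, 3) ≥ 4.

Largest n = 3; hence R(3, 3) > 3.


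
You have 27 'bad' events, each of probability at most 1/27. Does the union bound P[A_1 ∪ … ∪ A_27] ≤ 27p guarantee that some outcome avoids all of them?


Union bound: P[∪_{i=1}^{27} A_i] ≤ Σ_i P[A_i] ≤ 27·p = 27·(1/27) = 1.
Numerically: 1 ≈ 1.0000.
Is 1 < 1? NO.
Since the bound 1 is ≥ 1, the union bound is uninformative here; it does NOT by itself certify existence.

27·p = 1 ≈ 1.0000; existence NOT certified by the union bound.


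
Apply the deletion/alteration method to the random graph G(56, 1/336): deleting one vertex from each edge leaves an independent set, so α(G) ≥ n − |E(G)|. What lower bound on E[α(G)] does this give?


E[|E(G)|] = C(56, 2)·p = 1540 · (1/336) = 55/12.
E[α(G)] ≥ n − E[|E(G)|] = 56 − 55/12 = 617/12.
Numerically: ≈ 51.4167.
(This is only a lower bound; the true E[α(G)] may be larger.)

E[α(G)] ≥ 617/12 ≈ 51.4167.


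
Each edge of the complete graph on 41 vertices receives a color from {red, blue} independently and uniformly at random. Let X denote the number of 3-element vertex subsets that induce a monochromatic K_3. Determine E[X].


Let X = Σ_S X_S over the C(41, 3) = 10660 subsets S of size 3, where X_S = 1 if the K_3 on S is monochromatic.
For a fixed S, the K_3 on S has C(3, 2) = 3 edges. P[all 3 edges red] = (1/2)^3, and likewise for blue, so P[monochromatic] = 2·(1/2)^3 = 2^{1 − 3} = 1/4.
By linearity of expectation: E[X] = C(41, 3) · 2^{1 − 3} = 10660 · 1/4 = 2665.
Numerically: E[X] ≈ 2665.000.

E[X] = C(41,3)·2^(1−C(3,2)) = 2665 ≈ 2665.000.


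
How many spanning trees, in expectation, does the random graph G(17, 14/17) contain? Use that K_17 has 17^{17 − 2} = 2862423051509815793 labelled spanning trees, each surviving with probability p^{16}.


K_17 has 17^{17 − 2} = 2862423051509815793 labelled spanning trees.
For each such spanning tree H, let X_H = 1 if all 16 edges of H are present in G. Then P[X_H = 1] = p^{16} = (14/17)^{16} = 2177953337809371136/48661191875666868481.
By linearity of expectation: E[X] = Σ_H E[X_H] = 2862423051509815793 · p^{16} = 2862423051509815793 · 2177953337809371136/48661191875666868481 = 2177953337809371136/17.
Numerically: E[X] ≈ 1.28e+17.

E[X] = 2862423051509815793 · (14/17)^{16} = 2177953337809371136/17 ≈ 1.28e+17.


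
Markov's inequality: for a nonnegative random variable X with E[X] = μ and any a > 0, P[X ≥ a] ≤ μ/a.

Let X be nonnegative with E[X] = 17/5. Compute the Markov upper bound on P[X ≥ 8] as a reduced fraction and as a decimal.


μ = E[X] = 17/5, a = 8.
Markov: P[X ≥ 8] ≤ μ/a = (17/5)/8 = 17/40.
Numerically: ≈ 0.425.
(Since a = 8 > μ = 3.400, the bound 17/40 is < 1 and informative.)

P[X ≥ 8] ≤ 17/40 ≈ 0.425.


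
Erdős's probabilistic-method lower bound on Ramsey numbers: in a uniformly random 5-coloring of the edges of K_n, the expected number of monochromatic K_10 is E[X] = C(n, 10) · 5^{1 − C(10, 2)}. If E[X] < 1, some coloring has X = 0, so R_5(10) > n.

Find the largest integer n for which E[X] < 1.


We need C(n, 10) · 5^{1 − 45} < 1, i.e. C(n, 10) < 5^{45 − 1} = 5684341886080801486968994140625.
Check values of n near the boundary:
  n = 5388: C(5388, 10) = 5634865093375880654852250419586; 5634865093375880654852250419586 < 5684341886080801486968994140625? YES
  n = 5389: C(5389, 10) = 5645340767466558997768874792926; 5645340767466558997768874792926 < 5684341886080801486968994140625? YES
  n = 5390: C(5390, 10) = 5655833965919099070255434039753; 5655833965919099070255434039753 < 5684341886080801486968994140625? YES
  n = 5391: C(5391, 10) = 5666344714787188828795213697883; 5666344714787188828795213697883 < 5684341886080801486968994140625? YES
  n = 5392: C(5392, 10) = 5676873040158402483252283957448; 5676873040158402483252283957448 < 5684341886080801486968994140625? YES
  n = 5393: C(5393, 10) = 5687418968154238267170642278008; 5687418968154238267170642278008 < 5684341886080801486968994140625? NO
The largest n with C(n, 10) < 5684341886080801486968994140625 is n = 5392 (where E[X] = 5676873040158402483252283957448/5684341886080801486968994140625 ≈ 0.9986861). Hence R_5(10) > 5392, i.e. R_5(10) ≥ 5393.

Largest n = 5392; hence R_5(10) > 5392.
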